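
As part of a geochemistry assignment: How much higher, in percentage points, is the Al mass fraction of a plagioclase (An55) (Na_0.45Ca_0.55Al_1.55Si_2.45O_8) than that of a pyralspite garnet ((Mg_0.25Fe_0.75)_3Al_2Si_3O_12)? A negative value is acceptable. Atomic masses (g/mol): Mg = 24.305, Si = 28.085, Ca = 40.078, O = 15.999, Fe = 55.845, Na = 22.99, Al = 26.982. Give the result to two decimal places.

4.05 percentage points

Al in Na_0.45Ca_0.55Al_1.55Si_2.45O_8: molar mass 271.011 g/mol; 1.55×26.982 = 41.822 g → 15.43 wt%.
Al in (Mg_0.25Fe_0.75)_3Al_2Si_3O_12: molar mass 474.087 g/mol; 2×26.982 = 53.964 g → 11.38 wt%.
Difference = 15.43 − 11.38 = 4.05 percentage points.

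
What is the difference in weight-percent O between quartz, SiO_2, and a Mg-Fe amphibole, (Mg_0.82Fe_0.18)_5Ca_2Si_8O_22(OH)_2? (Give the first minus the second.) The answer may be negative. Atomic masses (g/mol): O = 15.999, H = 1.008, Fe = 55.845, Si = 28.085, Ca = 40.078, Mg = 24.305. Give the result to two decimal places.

7.59 percentage points

M(SiO_2) = 60.083 g/mol, so wt% O = 31.998/60.083 × 100 = 53.26%.
M((Mg_0.82Fe_0.18)_5Ca_2Si_8O_22(OH)_2) = 840.739 g/mol, so wt% O = 383.976/840.739 × 100 = 45.67%.
53.26 − 45.67 = 7.59 pp.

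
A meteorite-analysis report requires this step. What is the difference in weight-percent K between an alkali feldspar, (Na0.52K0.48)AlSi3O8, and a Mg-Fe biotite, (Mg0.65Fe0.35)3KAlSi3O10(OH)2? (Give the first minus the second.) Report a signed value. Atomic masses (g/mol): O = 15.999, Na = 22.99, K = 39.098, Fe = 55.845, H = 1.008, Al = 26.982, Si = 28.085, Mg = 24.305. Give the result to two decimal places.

First mineral: 18.767 g K in 269.951 g formula = 6.95 wt% K.
Second mineral: 39.098 g K in 450.371 g formula = 8.68 wt% K.
6.95% − 8.68% gives a difference of -1.73 percentage points.

-1.73 percentage points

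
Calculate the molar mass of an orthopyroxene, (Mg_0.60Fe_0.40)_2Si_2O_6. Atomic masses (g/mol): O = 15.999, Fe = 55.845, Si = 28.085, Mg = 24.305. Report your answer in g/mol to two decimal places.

M = 1.20*24.305 + 0.80*55.845 + 2*28.085 + 6*15.999

226.01 g/mol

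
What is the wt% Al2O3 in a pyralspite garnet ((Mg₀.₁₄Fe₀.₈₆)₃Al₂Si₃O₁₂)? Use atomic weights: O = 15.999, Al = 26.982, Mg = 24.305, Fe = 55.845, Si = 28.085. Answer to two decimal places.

M((Mg₀.₁₄Fe₀.₈₆)₃Al₂Si₃O₁₂) = 484.495 g/mol; M(Al2O3) = 101.961 g/mol.
Moles Al2O3 per formula unit = 2 Al ÷ 2 = 1.0000.
Al2O3 fraction = (1.0000 × 101.961) / 484.495 = 101.961/484.495 = 0.2104.

21.04 wt%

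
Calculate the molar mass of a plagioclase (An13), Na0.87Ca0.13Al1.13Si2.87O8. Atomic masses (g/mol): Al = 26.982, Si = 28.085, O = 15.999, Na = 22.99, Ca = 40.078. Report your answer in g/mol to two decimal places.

264.30 g/mol

M = 0.87(22.99) + 0.13(40.078) + 1.13(26.982) + 2.87(28.085) + 8(15.999)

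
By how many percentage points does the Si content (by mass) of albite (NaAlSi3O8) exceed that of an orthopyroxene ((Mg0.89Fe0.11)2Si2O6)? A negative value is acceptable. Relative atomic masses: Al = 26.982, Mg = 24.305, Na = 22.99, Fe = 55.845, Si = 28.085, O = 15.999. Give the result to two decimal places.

5.09 percentage points

M(NaAlSi3O8) = 262.219 g/mol, so wt% Si = 84.255/262.219 × 100 = 32.13%.
M((Mg0.89Fe0.11)2Si2O6) = 207.713 g/mol, so wt% Si = 56.170/207.713 × 100 = 27.04%.
32.13 − 27.04 = 5.09 pp.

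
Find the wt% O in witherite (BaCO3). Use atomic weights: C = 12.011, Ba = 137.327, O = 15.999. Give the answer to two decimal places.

Molar mass of BaCO3: 1*137.327 + 1*12.011 + 3*15.999 = 197.335 g/mol.
Mass of O per formula unit: 3 × 15.999 = 47.997 g.
Weight fraction O = 47.997 / 197.335 = 0.2432.

24.32 weight percent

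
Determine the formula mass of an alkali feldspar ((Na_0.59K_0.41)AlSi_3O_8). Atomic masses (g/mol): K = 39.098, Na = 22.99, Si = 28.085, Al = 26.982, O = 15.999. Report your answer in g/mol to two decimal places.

Na: 0.59 × 22.99 = 13.5641
K: 0.41 × 39.098 = 16.0302
Al: 1 × 26.982 = 26.9820
Si: 3 × 28.085 = 84.2550
O: 8 × 15.999 = 127.9920
Summing the contributions gives the formula mass.

268.82 g/mol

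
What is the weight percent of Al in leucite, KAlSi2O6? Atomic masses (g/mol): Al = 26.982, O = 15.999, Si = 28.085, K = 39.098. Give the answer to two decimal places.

Formula mass = 1*39.098 + 1*26.982 + 2*28.085 + 6*15.999 = 218.244 g/mol, of which 26.982 g is Al.
So Al makes up 26.982/218.244 = 0.1236 of the mass, i.e. 12.36%.

12.36 weight percent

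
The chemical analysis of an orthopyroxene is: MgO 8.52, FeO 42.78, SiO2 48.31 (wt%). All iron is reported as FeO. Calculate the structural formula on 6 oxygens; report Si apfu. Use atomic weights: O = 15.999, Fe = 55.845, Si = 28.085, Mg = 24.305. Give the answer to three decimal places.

MgO (M=40.304): mol = 0.21139; Mg = 0.21139, O = 0.21139.
FeO (M=71.844): mol = 0.59546; Fe = 0.59546, O = 0.59546.
SiO2 (M=60.083): mol = 0.80405; Si = 0.80405, O = 1.60810.
ΣO = 2.41495; factor = 6/ΣO = 2.48452.
Si apfu = 0.80405 × 2.48452 = 1.998.

1.998 Si apfu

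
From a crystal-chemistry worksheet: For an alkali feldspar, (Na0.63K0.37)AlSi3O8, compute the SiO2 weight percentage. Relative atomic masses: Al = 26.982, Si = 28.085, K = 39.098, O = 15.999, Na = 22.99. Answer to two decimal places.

Formula mass = 268.179 g/mol.
3 Si → 3.0000 mol SiO2 per formula unit; M(SiO2) = 60.083, so SiO2 mass = 180.249 g.
180.249/268.179 × 100 = 67.21 wt%.

67.21 wt%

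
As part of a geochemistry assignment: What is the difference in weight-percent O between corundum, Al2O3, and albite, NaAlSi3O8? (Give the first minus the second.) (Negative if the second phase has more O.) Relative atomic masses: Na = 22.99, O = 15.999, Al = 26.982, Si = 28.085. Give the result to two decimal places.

First mineral: 47.997 g O in 101.961 g formula = 47.07 wt% O.
Second mineral: 127.992 g O in 262.219 g formula = 48.81 wt% O.
47.07% − 48.81% gives a difference of -1.74 percentage points.

-1.74 percentage points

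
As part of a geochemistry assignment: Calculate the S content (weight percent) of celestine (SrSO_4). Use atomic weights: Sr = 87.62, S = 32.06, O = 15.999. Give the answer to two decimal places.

17.45 weight percent

Formula mass = 1*87.62 + 1*32.06 + 4*15.999 = 183.676 g/mol, of which 32.060 g is S.
So S makes up 32.060/183.676 = 0.1745 of the mass, i.e. 17.45%.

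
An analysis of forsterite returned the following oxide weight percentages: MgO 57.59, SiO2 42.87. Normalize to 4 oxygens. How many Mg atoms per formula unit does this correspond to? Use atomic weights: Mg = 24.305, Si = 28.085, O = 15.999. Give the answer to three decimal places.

MgO (M=40.304): mol = 1.42889; Mg = 1.42889, O = 1.42889.
SiO2 (M=60.083): mol = 0.71351; Si = 0.71351, O = 1.42702.
ΣO = 2.85591; factor = 4/ΣO = 1.40060.
Mg apfu = 1.42889 × 1.40060 = 2.001.

2.001 Mg apfu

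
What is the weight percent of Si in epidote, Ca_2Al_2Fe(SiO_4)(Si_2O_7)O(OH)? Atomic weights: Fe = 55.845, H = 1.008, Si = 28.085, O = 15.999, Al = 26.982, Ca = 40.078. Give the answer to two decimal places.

Molar mass of Ca_2Al_2Fe(SiO_4)(Si_2O_7)O(OH): 2*40.078 + 2*26.982 + 1*55.845 + 3*28.085 + 13*15.999 + 1*1.008 = 483.215 g/mol.
Mass of Si per formula unit: 3 × 28.085 = 84.255 g.
Weight fraction Si = 84.255 / 483.215 = 0.1744.

17.44 mass %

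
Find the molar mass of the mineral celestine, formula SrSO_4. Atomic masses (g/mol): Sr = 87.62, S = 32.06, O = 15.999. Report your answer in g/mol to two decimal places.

183.68 g/mol

Sr: 1 × 87.62 = 87.6200
S: 1 × 32.06 = 32.0600
O: 4 × 15.999 = 63.9960
Summing the contributions gives the formula mass.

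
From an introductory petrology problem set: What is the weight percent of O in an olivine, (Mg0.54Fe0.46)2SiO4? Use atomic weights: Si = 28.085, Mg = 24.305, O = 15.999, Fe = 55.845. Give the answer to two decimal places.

37.71 mass %

Molar mass of (Mg0.54Fe0.46)2SiO4: 1.08*24.305 + 0.92*55.845 + 1*28.085 + 4*15.999 = 169.708 g/mol.
Mass of O per formula unit: 4 × 15.999 = 63.996 g.
Weight fraction O = 63.996 / 169.708 = 0.3771.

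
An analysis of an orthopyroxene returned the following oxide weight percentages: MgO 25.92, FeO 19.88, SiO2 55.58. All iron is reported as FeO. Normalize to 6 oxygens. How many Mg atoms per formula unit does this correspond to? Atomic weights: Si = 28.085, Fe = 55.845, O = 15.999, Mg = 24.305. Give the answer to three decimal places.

25.92 wt% MgO ÷ 40.304 g/mol = 0.64311 mol, giving 0.64311 Mg and 0.64311 O.
19.88 wt% FeO ÷ 71.844 g/mol = 0.27671 mol, giving 0.27671 Fe and 0.27671 O.
55.58 wt% SiO2 ÷ 60.083 g/mol = 0.92505 mol, giving 0.92505 Si and 1.85010 O.
Oxygen sums to 2.76992; scaling by 6/2.76992 = 2.16613 puts the formula on 6 O.
Mg: 0.64311 × 2.16613 = 1.393 atoms per formula unit.

1.393 Mg apfu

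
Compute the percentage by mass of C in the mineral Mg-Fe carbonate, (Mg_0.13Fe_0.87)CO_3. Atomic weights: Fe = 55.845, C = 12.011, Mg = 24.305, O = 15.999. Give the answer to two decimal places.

M((Mg_0.13Fe_0.87)CO_3) = 111.753 g/mol.
C contributes 1 × 12.011 = 12.011 g per mole.
12.011/111.753 = 0.1075 → 10.75%.

10.75 weight percent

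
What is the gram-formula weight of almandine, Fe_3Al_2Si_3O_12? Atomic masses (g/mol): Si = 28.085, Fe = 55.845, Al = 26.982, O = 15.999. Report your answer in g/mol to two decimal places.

497.74 g/mol

The formula mass is the sum 3×55.845 + 2×26.982 + 3×28.085 + 12×15.999.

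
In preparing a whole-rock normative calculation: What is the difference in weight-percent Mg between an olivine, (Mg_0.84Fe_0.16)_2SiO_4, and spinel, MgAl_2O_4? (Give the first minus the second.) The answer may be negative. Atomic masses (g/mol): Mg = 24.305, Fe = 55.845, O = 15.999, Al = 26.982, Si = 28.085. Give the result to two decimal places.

10.00 percentage points

M((Mg_0.84Fe_0.16)_2SiO_4) = 150.784 g/mol, so wt% Mg = 40.832/150.784 × 100 = 27.08%.
M(MgAl_2O_4) = 142.265 g/mol, so wt% Mg = 24.305/142.265 × 100 = 17.08%.
27.08 − 17.08 = 10.00 pp.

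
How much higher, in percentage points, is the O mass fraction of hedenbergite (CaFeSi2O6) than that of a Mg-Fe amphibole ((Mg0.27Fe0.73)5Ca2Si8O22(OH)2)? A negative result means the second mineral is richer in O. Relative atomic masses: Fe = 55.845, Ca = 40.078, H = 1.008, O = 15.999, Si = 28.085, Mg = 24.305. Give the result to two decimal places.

O in CaFeSi2O6: molar mass 248.087 g/mol; 6×15.999 = 95.994 g → 38.69 wt%.
O in (Mg0.27Fe0.73)5Ca2Si8O22(OH)2: molar mass 927.474 g/mol; 24×15.999 = 383.976 g → 41.40 wt%.
Difference = 38.69 − 41.40 = -2.71 percentage points.

-2.71 percentage points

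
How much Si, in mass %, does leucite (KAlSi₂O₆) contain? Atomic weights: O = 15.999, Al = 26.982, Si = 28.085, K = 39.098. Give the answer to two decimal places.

25.74 mass %

M(KAlSi₂O₆) = 218.244 g/mol.
Si contributes 2 × 28.085 = 56.170 g per mole.
56.170/218.244 = 0.2574 → 25.74%.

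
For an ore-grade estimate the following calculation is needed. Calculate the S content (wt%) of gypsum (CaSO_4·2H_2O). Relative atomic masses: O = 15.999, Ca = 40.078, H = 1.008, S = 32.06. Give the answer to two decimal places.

M(CaSO_4·2H_2O) = 172.164 g/mol.
S contributes 1 × 32.06 = 32.060 g per mole.
32.060/172.164 = 0.1862 → 18.62%.

18.62 wt%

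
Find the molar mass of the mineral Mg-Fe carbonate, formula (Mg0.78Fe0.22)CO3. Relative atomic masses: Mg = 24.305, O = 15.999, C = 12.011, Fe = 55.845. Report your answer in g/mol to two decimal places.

The formula mass is the sum 0.78·24.305 + 0.22·55.845 + 1·12.011 + 3·15.999.

91.25 g/mol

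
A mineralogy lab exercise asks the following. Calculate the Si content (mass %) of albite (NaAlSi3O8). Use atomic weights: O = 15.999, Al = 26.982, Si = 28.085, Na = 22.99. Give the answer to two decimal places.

M(NaAlSi3O8) = 262.219 g/mol.
Si contributes 3 × 28.085 = 84.255 g per mole.
84.255/262.219 = 0.3213 → 32.13%.

32.13 mass %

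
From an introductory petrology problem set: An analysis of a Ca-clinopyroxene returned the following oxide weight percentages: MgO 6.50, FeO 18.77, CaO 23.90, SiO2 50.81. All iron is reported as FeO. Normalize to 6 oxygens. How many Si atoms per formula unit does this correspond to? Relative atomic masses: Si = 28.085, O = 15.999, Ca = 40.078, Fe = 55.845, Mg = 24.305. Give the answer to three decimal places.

MgO: 6.50/40.304 = 0.16127 mol → 0.16127 mol Mg, 0.16127 mol O.
FeO: 18.77/71.844 = 0.26126 mol → 0.26126 mol Fe, 0.26126 mol O.
CaO: 23.90/56.077 = 0.42620 mol → 0.42620 mol Ca, 0.42620 mol O.
SiO2: 50.81/60.083 = 0.84566 mol → 0.84566 mol Si, 1.69132 mol O.
Total oxygen = 2.54005 mol. Normalization factor = 6/2.54005 = 2.36216.
Si per 6 O = 0.84566 × 2.36216 = 1.998.

1.998 Si apfu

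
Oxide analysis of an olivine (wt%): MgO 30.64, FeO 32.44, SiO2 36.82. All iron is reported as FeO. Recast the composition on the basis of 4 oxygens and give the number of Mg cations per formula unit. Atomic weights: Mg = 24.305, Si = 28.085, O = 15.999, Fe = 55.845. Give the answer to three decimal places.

MgO: 30.64/40.304 = 0.76022 mol → 0.76022 mol Mg, 0.76022 mol O.
FeO: 32.44/71.844 = 0.45153 mol → 0.45153 mol Fe, 0.45153 mol O.
SiO2: 36.82/60.083 = 0.61282 mol → 0.61282 mol Si, 1.22564 mol O.
Total oxygen = 2.43739 mol. Normalization factor = 4/2.43739 = 1.64110.
Mg per 4 O = 0.76022 × 1.64110 = 1.248.

1.248 Mg apfu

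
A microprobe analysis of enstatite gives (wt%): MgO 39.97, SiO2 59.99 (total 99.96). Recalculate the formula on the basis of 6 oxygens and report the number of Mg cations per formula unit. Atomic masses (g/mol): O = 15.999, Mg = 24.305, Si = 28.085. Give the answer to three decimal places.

1.991 Mg apfu

MgO: 39.97/40.304 = 0.99171 mol → 0.99171 mol Mg, 0.99171 mol O.
SiO2: 59.99/60.083 = 0.99845 mol → 0.99845 mol Si, 1.99690 mol O.
Total oxygen = 2.98861 mol. Normalization factor = 6/2.98861 = 2.00762.
Mg per 6 O = 0.99171 × 2.00762 = 1.991.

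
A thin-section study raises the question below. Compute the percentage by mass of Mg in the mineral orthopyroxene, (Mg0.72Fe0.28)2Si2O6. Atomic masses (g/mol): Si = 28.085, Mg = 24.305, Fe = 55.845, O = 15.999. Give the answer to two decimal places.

M((Mg0.72Fe0.28)2Si2O6) = 218.436 g/mol.
Mg contributes 1.44 × 24.305 = 34.999 g per mole.
34.999/218.436 = 0.1602 → 16.02%.

16.02 wt%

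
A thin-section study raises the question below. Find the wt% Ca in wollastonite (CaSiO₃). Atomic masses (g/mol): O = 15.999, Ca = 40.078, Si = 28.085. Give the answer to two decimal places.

Formula mass = 1·40.078 + 1·28.085 + 3·15.999 = 116.160 g/mol, of which 40.078 g is Ca.
So Ca makes up 40.078/116.160 = 0.3450 of the mass, i.e. 34.50%.

34.50 weight percent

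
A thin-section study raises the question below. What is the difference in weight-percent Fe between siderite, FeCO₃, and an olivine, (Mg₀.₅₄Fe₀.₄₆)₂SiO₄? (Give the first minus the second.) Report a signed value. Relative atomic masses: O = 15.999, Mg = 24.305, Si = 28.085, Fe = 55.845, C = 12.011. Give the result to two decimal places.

Fe in FeCO₃: molar mass 115.853 g/mol; 1×55.845 = 55.845 g → 48.20 wt%.
Fe in (Mg₀.₅₄Fe₀.₄₆)₂SiO₄: molar mass 169.708 g/mol; 0.92×55.845 = 51.377 g → 30.27 wt%.
Difference = 48.20 − 30.27 = 17.93 percentage points.

17.93 percentage points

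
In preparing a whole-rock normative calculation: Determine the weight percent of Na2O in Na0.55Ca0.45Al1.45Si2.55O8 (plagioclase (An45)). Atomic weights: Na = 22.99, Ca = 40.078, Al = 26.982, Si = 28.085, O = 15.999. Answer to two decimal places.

6.33 wt%

M(Na0.55Ca0.45Al1.45Si2.55O8) = 269.412 g/mol; M(Na2O) = 61.979 g/mol.
Moles Na2O per formula unit = 0.55 Na ÷ 2 = 0.2750.
Na2O fraction = (0.2750 × 61.979) / 269.412 = 17.044/269.412 = 0.0633.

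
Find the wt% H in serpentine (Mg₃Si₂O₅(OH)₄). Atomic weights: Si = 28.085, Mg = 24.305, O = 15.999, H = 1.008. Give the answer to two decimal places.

Formula mass = 3·24.305 + 2·28.085 + 9·15.999 + 4·1.008 = 277.108 g/mol, of which 4.032 g is H.
So H makes up 4.032/277.108 = 0.0146 of the mass, i.e. 1.46%.

1.46 mass %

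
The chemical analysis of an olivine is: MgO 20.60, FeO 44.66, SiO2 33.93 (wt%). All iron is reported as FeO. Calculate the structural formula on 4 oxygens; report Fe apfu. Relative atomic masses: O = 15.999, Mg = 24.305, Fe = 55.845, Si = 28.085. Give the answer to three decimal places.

MgO: 20.60/40.304 = 0.51112 mol → 0.51112 mol Mg, 0.51112 mol O.
FeO: 44.66/71.844 = 0.62162 mol → 0.62162 mol Fe, 0.62162 mol O.
SiO2: 33.93/60.083 = 0.56472 mol → 0.56472 mol Si, 1.12944 mol O.
Total oxygen = 2.26218 mol. Normalization factor = 4/2.26218 = 1.76821.
Fe per 4 O = 0.62162 × 1.76821 = 1.099.

1.099 Fe apfu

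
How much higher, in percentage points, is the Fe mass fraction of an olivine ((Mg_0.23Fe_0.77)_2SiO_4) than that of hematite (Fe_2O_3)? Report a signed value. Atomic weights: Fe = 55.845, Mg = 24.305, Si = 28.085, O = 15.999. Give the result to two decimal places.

-24.50 percentage points

Fe in (Mg_0.23Fe_0.77)_2SiO_4: molar mass 189.263 g/mol; 1.54×55.845 = 86.001 g → 45.44 wt%.
Fe in Fe_2O_3: molar mass 159.687 g/mol; 2×55.845 = 111.690 g → 69.94 wt%.
Difference = 45.44 − 69.94 = -24.50 percentage points.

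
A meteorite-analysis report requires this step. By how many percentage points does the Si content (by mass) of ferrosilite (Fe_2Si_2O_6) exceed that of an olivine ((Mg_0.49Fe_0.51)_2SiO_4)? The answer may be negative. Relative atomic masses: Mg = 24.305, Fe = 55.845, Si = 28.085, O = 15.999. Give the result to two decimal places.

5.04 percentage points

M(Fe_2Si_2O_6) = 263.854 g/mol, so wt% Si = 56.170/263.854 × 100 = 21.29%.
M((Mg_0.49Fe_0.51)_2SiO_4) = 172.862 g/mol, so wt% Si = 28.085/172.862 × 100 = 16.25%.
21.29 − 16.25 = 5.04 pp.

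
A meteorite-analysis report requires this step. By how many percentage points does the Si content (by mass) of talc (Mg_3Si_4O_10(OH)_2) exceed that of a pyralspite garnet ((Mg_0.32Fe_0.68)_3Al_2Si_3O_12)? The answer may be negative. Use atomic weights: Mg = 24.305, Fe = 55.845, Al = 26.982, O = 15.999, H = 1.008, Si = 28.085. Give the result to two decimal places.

11.60 percentage points

M(Mg_3Si_4O_10(OH)_2) = 379.259 g/mol, so wt% Si = 112.340/379.259 × 100 = 29.62%.
M((Mg_0.32Fe_0.68)_3Al_2Si_3O_12) = 467.464 g/mol, so wt% Si = 84.255/467.464 × 100 = 18.02%.
29.62 − 18.02 = 11.60 pp.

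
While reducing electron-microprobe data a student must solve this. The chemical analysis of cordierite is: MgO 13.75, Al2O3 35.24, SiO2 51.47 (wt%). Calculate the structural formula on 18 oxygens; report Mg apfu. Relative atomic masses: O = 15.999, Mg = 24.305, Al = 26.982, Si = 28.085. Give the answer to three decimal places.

MgO (M=40.304): mol = 0.34116; Mg = 0.34116, O = 0.34116.
Al2O3 (M=101.961): mol = 0.34562; Al = 0.69124, O = 1.03686.
SiO2 (M=60.083): mol = 0.85665; Si = 0.85665, O = 1.71330.
ΣO = 3.09132; factor = 18/ΣO = 5.82276.
Mg apfu = 0.34116 × 5.82276 = 1.986.

1.986 Mg apfu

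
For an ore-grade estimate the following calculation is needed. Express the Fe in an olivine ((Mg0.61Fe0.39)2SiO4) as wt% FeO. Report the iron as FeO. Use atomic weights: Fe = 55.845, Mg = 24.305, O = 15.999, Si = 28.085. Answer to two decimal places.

33.90 wt%

M((Mg0.61Fe0.39)2SiO4) = 165.292 g/mol; M(FeO) = 71.844 g/mol.
Moles FeO per formula unit = 0.78 Fe ÷ 1 = 0.7800.
FeO fraction = (0.7800 × 71.844) / 165.292 = 56.038/165.292 = 0.3390.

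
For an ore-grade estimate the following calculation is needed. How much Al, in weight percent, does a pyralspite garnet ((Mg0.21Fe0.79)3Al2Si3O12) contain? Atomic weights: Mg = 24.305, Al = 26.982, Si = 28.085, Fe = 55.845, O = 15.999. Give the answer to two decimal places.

11.29 weight percent

M((Mg0.21Fe0.79)3Al2Si3O12) = 477.872 g/mol.
Al contributes 2 × 26.982 = 53.964 g per mole.
53.964/477.872 = 0.1129 → 11.29%.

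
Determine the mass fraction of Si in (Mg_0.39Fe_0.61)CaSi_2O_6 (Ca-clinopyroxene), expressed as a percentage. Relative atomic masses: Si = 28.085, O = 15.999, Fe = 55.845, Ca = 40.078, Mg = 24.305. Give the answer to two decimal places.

23.82 mass %

Molar mass of (Mg_0.39Fe_0.61)CaSi_2O_6: 0.39*24.305 + 0.61*55.845 + 1*40.078 + 2*28.085 + 6*15.999 = 235.786 g/mol.
Mass of Si per formula unit: 2 × 28.085 = 56.170 g.
Weight fraction Si = 56.170 / 235.786 = 0.2382.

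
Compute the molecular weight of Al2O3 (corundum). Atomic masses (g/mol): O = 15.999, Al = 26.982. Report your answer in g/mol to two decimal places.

101.96 g/mol

The formula mass is the sum 2·26.982 + 3·15.999.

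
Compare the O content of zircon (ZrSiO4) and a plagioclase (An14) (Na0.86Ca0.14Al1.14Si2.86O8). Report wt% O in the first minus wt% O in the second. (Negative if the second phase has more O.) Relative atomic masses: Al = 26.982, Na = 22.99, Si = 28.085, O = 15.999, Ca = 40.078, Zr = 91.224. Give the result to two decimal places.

-13.49 percentage points

First mineral: 63.996 g O in 183.305 g formula = 34.91 wt% O.
Second mineral: 127.992 g O in 264.457 g formula = 48.40 wt% O.
34.91% − 48.40% gives a difference of -13.49 percentage points.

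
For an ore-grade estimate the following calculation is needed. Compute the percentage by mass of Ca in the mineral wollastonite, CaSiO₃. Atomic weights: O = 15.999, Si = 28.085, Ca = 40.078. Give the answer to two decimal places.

34.50 weight percent

Formula mass = 1*40.078 + 1*28.085 + 3*15.999 = 116.160 g/mol, of which 40.078 g is Ca.
So Ca makes up 40.078/116.160 = 0.3450 of the mass, i.e. 34.50%.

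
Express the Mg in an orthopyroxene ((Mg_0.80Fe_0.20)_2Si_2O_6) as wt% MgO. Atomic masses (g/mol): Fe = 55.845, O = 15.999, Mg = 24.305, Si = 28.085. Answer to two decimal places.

30.22 wt%

Formula mass = 213.390 g/mol.
1.60 Mg → 1.6000 mol MgO per formula unit; M(MgO) = 40.304, so MgO mass = 64.486 g.
64.486/213.390 × 100 = 30.22 wt%.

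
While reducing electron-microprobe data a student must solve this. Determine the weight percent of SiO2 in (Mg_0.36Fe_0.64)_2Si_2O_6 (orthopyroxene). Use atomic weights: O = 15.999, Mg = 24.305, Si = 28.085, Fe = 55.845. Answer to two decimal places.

Formula mass = 241.145 g/mol.
2 Si → 2.0000 mol SiO2 per formula unit; M(SiO2) = 60.083, so SiO2 mass = 120.166 g.
120.166/241.145 × 100 = 49.83 wt%.

49.83 wt%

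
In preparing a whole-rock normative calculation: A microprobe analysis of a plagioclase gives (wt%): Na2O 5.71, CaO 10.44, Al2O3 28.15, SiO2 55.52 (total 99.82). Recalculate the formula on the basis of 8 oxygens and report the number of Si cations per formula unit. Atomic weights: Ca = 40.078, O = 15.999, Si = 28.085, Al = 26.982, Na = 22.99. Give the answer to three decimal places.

Na2O: 5.71/61.979 = 0.09213 mol → 0.18426 mol Na, 0.09213 mol O.
CaO: 10.44/56.077 = 0.18617 mol → 0.18617 mol Ca, 0.18617 mol O.
Al2O3: 28.15/101.961 = 0.27609 mol → 0.55218 mol Al, 0.82827 mol O.
SiO2: 55.52/60.083 = 0.92406 mol → 0.92406 mol Si, 1.84812 mol O.
Total oxygen = 2.95469 mol. Normalization factor = 8/2.95469 = 2.70756.
Si per 8 O = 0.92406 × 2.70756 = 2.502.

2.502 Si apfu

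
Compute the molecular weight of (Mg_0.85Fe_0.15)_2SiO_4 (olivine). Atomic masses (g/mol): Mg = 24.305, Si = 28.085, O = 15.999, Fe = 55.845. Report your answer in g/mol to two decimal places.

150.15 g/mol

The formula mass is the sum 1.70*24.305 + 0.30*55.845 + 1*28.085 + 4*15.999.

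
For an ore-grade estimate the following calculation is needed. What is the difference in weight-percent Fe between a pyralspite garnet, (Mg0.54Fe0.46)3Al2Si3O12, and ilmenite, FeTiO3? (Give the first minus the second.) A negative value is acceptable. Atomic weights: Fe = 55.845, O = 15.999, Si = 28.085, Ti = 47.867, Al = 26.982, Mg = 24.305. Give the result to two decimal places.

First mineral: 77.066 g Fe in 446.647 g formula = 17.25 wt% Fe.
Second mineral: 55.845 g Fe in 151.709 g formula = 36.81 wt% Fe.
17.25% − 36.81% gives a difference of -19.56 percentage points.

-19.56 percentage points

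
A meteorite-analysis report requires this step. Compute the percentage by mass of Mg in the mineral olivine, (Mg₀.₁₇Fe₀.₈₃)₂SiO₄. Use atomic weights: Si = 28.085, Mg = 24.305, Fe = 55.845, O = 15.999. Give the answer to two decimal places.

4.28 wt%

M((Mg₀.₁₇Fe₀.₈₃)₂SiO₄) = 193.047 g/mol.
Mg contributes 0.34 × 24.305 = 8.264 g per mole.
8.264/193.047 = 0.0428 → 4.28%.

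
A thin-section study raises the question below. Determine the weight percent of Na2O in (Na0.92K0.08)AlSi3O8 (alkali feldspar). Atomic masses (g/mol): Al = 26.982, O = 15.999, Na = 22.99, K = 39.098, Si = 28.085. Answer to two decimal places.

M((Na0.92K0.08)AlSi3O8) = 263.508 g/mol; M(Na2O) = 61.979 g/mol.
Moles Na2O per formula unit = 0.92 Na ÷ 2 = 0.4600.
Na2O fraction = (0.4600 × 61.979) / 263.508 = 28.510/263.508 = 0.1082.

10.82 wt%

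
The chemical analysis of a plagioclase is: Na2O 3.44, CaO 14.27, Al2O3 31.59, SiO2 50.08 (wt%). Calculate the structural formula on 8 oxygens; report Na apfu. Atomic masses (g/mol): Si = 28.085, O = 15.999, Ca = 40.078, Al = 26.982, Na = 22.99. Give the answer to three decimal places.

0.306 Na apfu

Na2O: 3.44/61.979 = 0.05550 mol → 0.11100 mol Na, 0.05550 mol O.
CaO: 14.27/56.077 = 0.25447 mol → 0.25447 mol Ca, 0.25447 mol O.
Al2O3: 31.59/101.961 = 0.30982 mol → 0.61964 mol Al, 0.92946 mol O.
SiO2: 50.08/60.083 = 0.83351 mol → 0.83351 mol Si, 1.66702 mol O.
Total oxygen = 2.90645 mol. Normalization factor = 8/2.90645 = 2.75250.
Na per 8 O = 0.11100 × 2.75250 = 0.306.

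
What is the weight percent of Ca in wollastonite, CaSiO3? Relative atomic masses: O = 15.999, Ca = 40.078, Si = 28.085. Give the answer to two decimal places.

Molar mass of CaSiO3: 1·40.078 + 1·28.085 + 3·15.999 = 116.160 g/mol.
Mass of Ca per formula unit: 1 × 40.078 = 40.078 g.
Weight fraction Ca = 40.078 / 116.160 = 0.3450.

34.50 wt%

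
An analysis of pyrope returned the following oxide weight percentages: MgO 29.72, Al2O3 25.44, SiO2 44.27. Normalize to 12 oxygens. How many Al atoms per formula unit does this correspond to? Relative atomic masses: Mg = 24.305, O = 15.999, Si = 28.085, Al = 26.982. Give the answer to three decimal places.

2.023 Al apfu

MgO (M=40.304): mol = 0.73740; Mg = 0.73740, O = 0.73740.
Al2O3 (M=101.961): mol = 0.24951; Al = 0.49902, O = 0.74853.
SiO2 (M=60.083): mol = 0.73681; Si = 0.73681, O = 1.47362.
ΣO = 2.95955; factor = 12/ΣO = 4.05467.
Al apfu = 0.49902 × 4.05467 = 2.023.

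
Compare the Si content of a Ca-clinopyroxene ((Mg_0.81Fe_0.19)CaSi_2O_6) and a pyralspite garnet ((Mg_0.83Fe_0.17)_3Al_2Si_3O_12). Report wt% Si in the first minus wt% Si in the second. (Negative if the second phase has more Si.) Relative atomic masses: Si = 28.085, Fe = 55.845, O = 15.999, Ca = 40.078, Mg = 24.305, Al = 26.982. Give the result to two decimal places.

M((Mg_0.81Fe_0.19)CaSi_2O_6) = 222.540 g/mol, so wt% Si = 56.170/222.540 × 100 = 25.24%.
M((Mg_0.83Fe_0.17)_3Al_2Si_3O_12) = 419.207 g/mol, so wt% Si = 84.255/419.207 × 100 = 20.10%.
25.24 − 20.10 = 5.14 pp.

5.14 percentage points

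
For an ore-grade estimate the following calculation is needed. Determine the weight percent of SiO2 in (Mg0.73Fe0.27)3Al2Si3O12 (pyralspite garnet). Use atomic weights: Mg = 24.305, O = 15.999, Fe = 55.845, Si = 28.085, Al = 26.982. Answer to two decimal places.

42.05 wt%

Molar mass of (Mg0.73Fe0.27)3Al2Si3O12 = 2.19*24.305 + 0.81*55.845 + 2*26.982 + 3*28.085 + 12*15.999 = 428.669 g/mol.
Each formula unit contains 3 Si, equivalent to 3/1 = 3.0000 mol SiO2.
M(SiO2) = 1×28.085 + 2×15.999 = 60.083 g/mol.
Mass of SiO2 per formula unit = 3.0000 × 60.083 = 180.249 g.
SiO2 wt% = 180.249 / 428.669 × 100 = 42.05%.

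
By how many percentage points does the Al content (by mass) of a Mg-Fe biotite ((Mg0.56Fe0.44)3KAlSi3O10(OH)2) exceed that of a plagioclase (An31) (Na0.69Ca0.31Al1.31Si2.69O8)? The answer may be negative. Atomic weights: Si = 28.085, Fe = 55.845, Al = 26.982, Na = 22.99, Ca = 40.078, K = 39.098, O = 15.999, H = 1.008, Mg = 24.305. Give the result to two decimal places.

First mineral: 26.982 g Al in 458.887 g formula = 5.88 wt% Al.
Second mineral: 35.346 g Al in 267.174 g formula = 13.23 wt% Al.
5.88% − 13.23% gives a difference of -7.35 percentage points.

-7.35 percentage points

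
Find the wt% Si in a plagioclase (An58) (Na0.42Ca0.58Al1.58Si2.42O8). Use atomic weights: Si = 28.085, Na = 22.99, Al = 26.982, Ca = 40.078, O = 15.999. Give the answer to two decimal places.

Molar mass of Na0.42Ca0.58Al1.58Si2.42O8: 0.42·22.99 + 0.58·40.078 + 1.58·26.982 + 2.42·28.085 + 8·15.999 = 271.490 g/mol.
Mass of Si per formula unit: 2.42 × 28.085 = 67.966 g.
Weight fraction Si = 67.966 / 271.490 = 0.2503.

25.03 mass %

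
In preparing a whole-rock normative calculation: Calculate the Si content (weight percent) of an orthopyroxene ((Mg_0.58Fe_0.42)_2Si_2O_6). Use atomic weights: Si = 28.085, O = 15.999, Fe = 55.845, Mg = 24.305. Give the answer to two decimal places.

24.72 weight percent

M((Mg_0.58Fe_0.42)_2Si_2O_6) = 227.268 g/mol.
Si contributes 2 × 28.085 = 56.170 g per mole.
56.170/227.268 = 0.2472 → 24.72%.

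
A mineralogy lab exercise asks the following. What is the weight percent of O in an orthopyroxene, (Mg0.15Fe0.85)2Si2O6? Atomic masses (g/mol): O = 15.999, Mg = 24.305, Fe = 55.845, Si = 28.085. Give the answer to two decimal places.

M((Mg0.15Fe0.85)2Si2O6) = 254.392 g/mol.
O contributes 6 × 15.999 = 95.994 g per mole.
95.994/254.392 = 0.3773 → 37.73%.

37.73 wt%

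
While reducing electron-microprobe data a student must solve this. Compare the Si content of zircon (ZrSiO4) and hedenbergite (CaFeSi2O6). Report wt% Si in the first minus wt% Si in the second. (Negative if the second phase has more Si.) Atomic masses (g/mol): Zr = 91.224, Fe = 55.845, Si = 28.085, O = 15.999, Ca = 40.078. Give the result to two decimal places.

-7.32 percentage points

M(ZrSiO4) = 183.305 g/mol, so wt% Si = 28.085/183.305 × 100 = 15.32%.
M(CaFeSi2O6) = 248.087 g/mol, so wt% Si = 56.170/248.087 × 100 = 22.64%.
15.32 − 22.64 = -7.32 pp.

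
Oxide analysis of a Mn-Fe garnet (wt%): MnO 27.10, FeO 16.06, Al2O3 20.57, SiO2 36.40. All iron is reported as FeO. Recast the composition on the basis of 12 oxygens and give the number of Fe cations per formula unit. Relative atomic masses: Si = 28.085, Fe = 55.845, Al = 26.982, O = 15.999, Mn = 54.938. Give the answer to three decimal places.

27.10 wt% MnO ÷ 70.937 g/mol = 0.38203 mol, giving 0.38203 Mn and 0.38203 O.
16.06 wt% FeO ÷ 71.844 g/mol = 0.22354 mol, giving 0.22354 Fe and 0.22354 O.
20.57 wt% Al2O3 ÷ 101.961 g/mol = 0.20174 mol, giving 0.40348 Al and 0.60522 O.
36.40 wt% SiO2 ÷ 60.083 g/mol = 0.60583 mol, giving 0.60583 Si and 1.21166 O.
Oxygen sums to 2.42245; scaling by 12/2.42245 = 4.95366 puts the formula on 12 O.
Fe: 0.22354 × 4.95366 = 1.107 atoms per formula unit.

1.107 Fe apfu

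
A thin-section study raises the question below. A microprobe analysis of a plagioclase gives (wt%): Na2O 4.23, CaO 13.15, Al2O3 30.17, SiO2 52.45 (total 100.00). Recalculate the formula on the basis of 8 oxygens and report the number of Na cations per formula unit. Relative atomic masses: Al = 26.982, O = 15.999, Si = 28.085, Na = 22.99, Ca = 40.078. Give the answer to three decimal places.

0.372 Na apfu

4.23 wt% Na2O ÷ 61.979 g/mol = 0.06825 mol, giving 0.13650 Na and 0.06825 O.
13.15 wt% CaO ÷ 56.077 g/mol = 0.23450 mol, giving 0.23450 Ca and 0.23450 O.
30.17 wt% Al2O3 ÷ 101.961 g/mol = 0.29590 mol, giving 0.59180 Al and 0.88770 O.
52.45 wt% SiO2 ÷ 60.083 g/mol = 0.87296 mol, giving 0.87296 Si and 1.74592 O.
Oxygen sums to 2.93637; scaling by 8/2.93637 = 2.72445 puts the formula on 8 O.
Na: 0.13650 × 2.72445 = 0.372 atoms per formula unit.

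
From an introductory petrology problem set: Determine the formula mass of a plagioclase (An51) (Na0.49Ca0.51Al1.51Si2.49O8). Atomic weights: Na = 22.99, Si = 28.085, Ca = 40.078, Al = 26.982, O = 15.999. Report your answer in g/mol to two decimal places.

270.37 g/mol

M = 0.49·22.99 + 0.51·40.078 + 1.51·26.982 + 2.49·28.085 + 8·15.999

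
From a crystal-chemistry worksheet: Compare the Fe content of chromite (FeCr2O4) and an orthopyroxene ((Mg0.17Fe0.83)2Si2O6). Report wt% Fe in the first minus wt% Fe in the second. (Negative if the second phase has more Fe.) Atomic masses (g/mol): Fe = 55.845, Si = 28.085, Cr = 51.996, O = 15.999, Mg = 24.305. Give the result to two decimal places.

-11.67 percentage points

First mineral: 55.845 g Fe in 223.833 g formula = 24.95 wt% Fe.
Second mineral: 92.703 g Fe in 253.130 g formula = 36.62 wt% Fe.
24.95% − 36.62% gives a difference of -11.67 percentage points.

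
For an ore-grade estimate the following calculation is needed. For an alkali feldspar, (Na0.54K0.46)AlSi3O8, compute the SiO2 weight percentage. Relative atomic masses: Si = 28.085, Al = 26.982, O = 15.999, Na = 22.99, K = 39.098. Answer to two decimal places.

Molar mass of (Na0.54K0.46)AlSi3O8 = 0.54×22.99 + 0.46×39.098 + 1×26.982 + 3×28.085 + 8×15.999 = 269.629 g/mol.
Each formula unit contains 3 Si, equivalent to 3/1 = 3.0000 mol SiO2.
M(SiO2) = 1×28.085 + 2×15.999 = 60.083 g/mol.
Mass of SiO2 per formula unit = 3.0000 × 60.083 = 180.249 g.
SiO2 wt% = 180.249 / 269.629 × 100 = 66.85%.

66.85 wt%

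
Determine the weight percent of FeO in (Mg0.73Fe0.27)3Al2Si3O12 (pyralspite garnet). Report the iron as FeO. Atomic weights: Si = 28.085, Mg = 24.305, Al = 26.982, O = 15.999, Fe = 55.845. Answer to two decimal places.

13.58 wt%

Molar mass of (Mg0.73Fe0.27)3Al2Si3O12 = 2.19*24.305 + 0.81*55.845 + 2*26.982 + 3*28.085 + 12*15.999 = 428.669 g/mol.
Each formula unit contains 0.81 Fe, equivalent to 0.81/1 = 0.8100 mol FeO.
M(FeO) = 1×55.845 + 1×15.999 = 71.844 g/mol.
Mass of FeO per formula unit = 0.8100 × 71.844 = 58.194 g.
FeO wt% = 58.194 / 428.669 × 100 = 13.58%.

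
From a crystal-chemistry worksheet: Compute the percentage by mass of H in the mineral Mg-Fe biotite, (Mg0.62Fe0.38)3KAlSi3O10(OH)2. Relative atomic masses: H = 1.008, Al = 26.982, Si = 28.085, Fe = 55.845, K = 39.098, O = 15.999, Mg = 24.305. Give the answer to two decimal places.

Molar mass of (Mg0.62Fe0.38)3KAlSi3O10(OH)2: 1.86*24.305 + 1.14*55.845 + 1*39.098 + 1*26.982 + 3*28.085 + 12*15.999 + 2*1.008 = 453.210 g/mol.
Mass of H per formula unit: 2 × 1.008 = 2.016 g.
Weight fraction H = 2.016 / 453.210 = 0.0044.

0.44 weight percent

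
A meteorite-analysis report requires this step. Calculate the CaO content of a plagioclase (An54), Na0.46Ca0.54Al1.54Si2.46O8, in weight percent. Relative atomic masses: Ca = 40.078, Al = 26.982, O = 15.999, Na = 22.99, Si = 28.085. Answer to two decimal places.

Molar mass of Na0.46Ca0.54Al1.54Si2.46O8 = 0.46*22.99 + 0.54*40.078 + 1.54*26.982 + 2.46*28.085 + 8*15.999 = 270.851 g/mol.
Each formula unit contains 0.54 Ca, equivalent to 0.54/1 = 0.5400 mol CaO.
M(CaO) = 1×40.078 + 1×15.999 = 56.077 g/mol.
Mass of CaO per formula unit = 0.5400 × 56.077 = 30.282 g.
CaO wt% = 30.282 / 270.851 × 100 = 11.18%.

11.18 wt%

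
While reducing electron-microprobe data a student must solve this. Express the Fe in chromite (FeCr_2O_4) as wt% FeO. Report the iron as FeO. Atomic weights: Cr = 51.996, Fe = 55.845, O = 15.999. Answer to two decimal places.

32.10 wt%

M(FeCr_2O_4) = 223.833 g/mol; M(FeO) = 71.844 g/mol.
Moles FeO per formula unit = 1 Fe ÷ 1 = 1.0000.
FeO fraction = (1.0000 × 71.844) / 223.833 = 71.844/223.833 = 0.3210.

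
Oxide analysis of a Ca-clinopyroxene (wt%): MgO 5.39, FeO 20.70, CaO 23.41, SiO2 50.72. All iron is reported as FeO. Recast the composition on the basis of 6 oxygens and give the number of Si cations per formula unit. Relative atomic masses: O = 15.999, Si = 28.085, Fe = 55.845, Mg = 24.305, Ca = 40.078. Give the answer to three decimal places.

2.004 Si apfu

MgO: 5.39/40.304 = 0.13373 mol → 0.13373 mol Mg, 0.13373 mol O.
FeO: 20.70/71.844 = 0.28812 mol → 0.28812 mol Fe, 0.28812 mol O.
CaO: 23.41/56.077 = 0.41746 mol → 0.41746 mol Ca, 0.41746 mol O.
SiO2: 50.72/60.083 = 0.84417 mol → 0.84417 mol Si, 1.68834 mol O.
Total oxygen = 2.52765 mol. Normalization factor = 6/2.52765 = 2.37375.
Si per 6 O = 0.84417 × 2.37375 = 2.004.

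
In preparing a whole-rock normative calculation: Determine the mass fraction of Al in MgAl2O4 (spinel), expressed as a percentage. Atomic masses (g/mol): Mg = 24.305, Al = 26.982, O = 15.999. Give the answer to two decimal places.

37.93 weight percent

Formula mass = 1*24.305 + 2*26.982 + 4*15.999 = 142.265 g/mol, of which 53.964 g is Al.
So Al makes up 53.964/142.265 = 0.3793 of the mass, i.e. 37.93%.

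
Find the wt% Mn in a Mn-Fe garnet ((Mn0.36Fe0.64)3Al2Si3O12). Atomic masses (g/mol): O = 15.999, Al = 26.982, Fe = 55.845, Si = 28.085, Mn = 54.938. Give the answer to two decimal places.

Molar mass of (Mn0.36Fe0.64)3Al2Si3O12: 1.08·54.938 + 1.92·55.845 + 2·26.982 + 3·28.085 + 12·15.999 = 496.762 g/mol.
Mass of Mn per formula unit: 1.08 × 54.938 = 59.333 g.
Weight fraction Mn = 59.333 / 496.762 = 0.1194.

11.94 weight percent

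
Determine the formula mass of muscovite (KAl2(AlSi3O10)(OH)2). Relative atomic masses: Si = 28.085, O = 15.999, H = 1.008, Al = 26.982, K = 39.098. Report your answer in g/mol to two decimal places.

398.30 g/mol

The formula mass is the sum 1(39.098) + 3(26.982) + 3(28.085) + 12(15.999) + 2(1.008).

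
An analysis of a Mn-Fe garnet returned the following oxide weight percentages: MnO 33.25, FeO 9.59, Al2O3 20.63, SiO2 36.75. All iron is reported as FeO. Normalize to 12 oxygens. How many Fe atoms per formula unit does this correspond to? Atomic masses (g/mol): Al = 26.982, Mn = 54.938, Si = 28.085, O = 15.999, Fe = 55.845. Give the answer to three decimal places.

0.658 Fe apfu

MnO (M=70.937): mol = 0.46873; Mn = 0.46873, O = 0.46873.
FeO (M=71.844): mol = 0.13348; Fe = 0.13348, O = 0.13348.
Al2O3 (M=101.961): mol = 0.20233; Al = 0.40466, O = 0.60699.
SiO2 (M=60.083): mol = 0.61165; Si = 0.61165, O = 1.22330.
ΣO = 2.43250; factor = 12/ΣO = 4.93320.
Fe apfu = 0.13348 × 4.93320 = 0.658.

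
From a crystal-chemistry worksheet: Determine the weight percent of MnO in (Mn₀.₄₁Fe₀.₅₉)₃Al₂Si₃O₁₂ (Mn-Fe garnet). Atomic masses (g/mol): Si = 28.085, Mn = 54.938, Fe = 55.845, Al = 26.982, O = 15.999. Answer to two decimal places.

17.57 wt%

Molar mass of (Mn₀.₄₁Fe₀.₅₉)₃Al₂Si₃O₁₂ = 1.23×54.938 + 1.77×55.845 + 2×26.982 + 3×28.085 + 12×15.999 = 496.626 g/mol.
Each formula unit contains 1.23 Mn, equivalent to 1.23/1 = 1.2300 mol MnO.
M(MnO) = 1×54.938 + 1×15.999 = 70.937 g/mol.
Mass of MnO per formula unit = 1.2300 × 70.937 = 87.253 g.
MnO wt% = 87.253 / 496.626 × 100 = 17.57%.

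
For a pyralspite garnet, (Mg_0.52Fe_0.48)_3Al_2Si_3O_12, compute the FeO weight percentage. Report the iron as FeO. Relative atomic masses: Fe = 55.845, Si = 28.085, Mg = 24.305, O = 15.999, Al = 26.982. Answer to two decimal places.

Formula mass = 448.540 g/mol.
1.44 Fe → 1.4400 mol FeO per formula unit; M(FeO) = 71.844, so FeO mass = 103.455 g.
103.455/448.540 × 100 = 23.06 wt%.

23.06 wt%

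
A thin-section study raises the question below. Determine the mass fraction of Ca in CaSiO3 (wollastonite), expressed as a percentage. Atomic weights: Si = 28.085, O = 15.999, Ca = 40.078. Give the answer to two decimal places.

34.50 mass %

M(CaSiO3) = 116.160 g/mol.
Ca contributes 1 × 40.078 = 40.078 g per mole.
40.078/116.160 = 0.3450 → 34.50%.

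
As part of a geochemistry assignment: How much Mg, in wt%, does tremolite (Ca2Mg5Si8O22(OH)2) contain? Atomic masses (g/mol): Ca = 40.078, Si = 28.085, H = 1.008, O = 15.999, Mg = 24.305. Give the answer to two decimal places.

14.96 wt%

M(Ca2Mg5Si8O22(OH)2) = 812.353 g/mol.
Mg contributes 5 × 24.305 = 121.525 g per mole.
121.525/812.353 = 0.1496 → 14.96%.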